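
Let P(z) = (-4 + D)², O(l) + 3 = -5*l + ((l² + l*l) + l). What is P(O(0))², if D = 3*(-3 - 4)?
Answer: 390625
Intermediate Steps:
D = -21 (D = 3*(-7) = -21)
O(l) = -3 - 4*l + 2*l² (O(l) = -3 + (-5*l + ((l² + l*l) + l)) = -3 + (-5*l + ((l² + l²) + l)) = -3 + (-5*l + (2*l² + l)) = -3 + (-5*l + (l + 2*l²)) = -3 + (-4*l + 2*l²) = -3 - 4*l + 2*l²)
P(z) = 625 (P(z) = (-4 - 21)² = (-25)² = 625)
P(O(0))² = 625² = 390625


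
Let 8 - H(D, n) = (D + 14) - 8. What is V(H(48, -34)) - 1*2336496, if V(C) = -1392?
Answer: -2337888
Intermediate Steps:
H(D, n) = 2 - D (H(D, n) = 8 - ((D + 14) - 8) = 8 - ((14 + D) - 8) = 8 - (6 + D) = 8 + (-6 - D) = 2 - D)
V(H(48, -34)) - 1*2336496 = -1392 - 1*2336496 = -1392 - 2336496 = -2337888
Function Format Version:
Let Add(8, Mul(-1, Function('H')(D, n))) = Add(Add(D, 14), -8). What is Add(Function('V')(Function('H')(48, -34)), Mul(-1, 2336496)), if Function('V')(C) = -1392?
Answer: -2337888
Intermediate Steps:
Function('H')(D, n) = Add(2, Mul(-1, D)) (Function('H')(D, n) = Add(8, Mul(-1, Add(Add(D, 14), -8))) = Add(8, Mul(-1, Add(Add(14, D), -8))) = Add(8, Mul(-1, Add(6, D))) = Add(8, Add(-6, Mul(-1, D))) = Add(2, Mul(-1, D)))
Add(Function('V')(Function('H')(48, -34)), Mul(-1, 2336496)) = Add(-1392, Mul(-1, 2336496)) = Add(-1392, -2336496) = -2337888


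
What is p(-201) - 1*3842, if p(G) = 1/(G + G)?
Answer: -1544485/402 ≈ -3842.0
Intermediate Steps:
p(G) = 1/(2*G)
p(-201) - 1*3842 = (1/2)/(-201) - 1*3842 = (1/2)*(-1/201) - 3842 = -1/402 - 3842 = -1544485/402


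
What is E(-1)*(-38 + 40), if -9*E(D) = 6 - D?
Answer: -14/9 ≈ -1.5556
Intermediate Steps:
E(D) = -⅔ + D/9 (E(D) = -(6 - D)/9 = -⅔ + D/9)
E(-1)*(-38 + 40) = (-⅔ + (⅑)*(-1))*(-38 + 40) = (-⅔ - ⅑)*2 = -7/9*2 = -14/9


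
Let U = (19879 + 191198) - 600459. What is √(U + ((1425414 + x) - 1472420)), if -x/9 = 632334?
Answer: I*√6127394 ≈ 2475.4*I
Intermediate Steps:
x = -5691006 (x = -9*632334 = -5691006)
U = -389382 (U = 211077 - 600459 = -389382)
√(U + ((1425414 + x) - 1472420)) = √(-389382 + ((1425414 - 5691006) - 1472420)) = √(-389382 + (-4265592 - 1472420)) = √(-389382 - 5738012) = √(-6127394) = I*√6127394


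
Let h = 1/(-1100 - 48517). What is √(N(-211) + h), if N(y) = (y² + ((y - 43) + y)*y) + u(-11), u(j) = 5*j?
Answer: 2*√9750348964297/16539 ≈ 377.60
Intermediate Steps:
h = -1/49617 (h = 1/(-49617) = -1/49617 ≈ -2.0154e-5)
N(y) = -55 + y² + y*(-43 + 2*y) (N(y) = (y² + ((y - 43) + y)*y) + 5*(-11) = (y² + ((-43 + y) + y)*y) - 55 = (y² + (-43 + 2*y)*y) - 55 = (y² + y*(-43 + 2*y)) - 55 = -55 + y² + y*(-43 + 2*y))
√(N(-211) + h) = √((-55 - 43*(-211) + 3*(-211)²) - 1/49617) = √((-55 + 9073 + 3*44521) - 1/49617) = √((-55 + 9073 + 133563) - 1/49617) = √(142581 - 1/49617) = √(7074441476/49617) = 2*√9750348964297/16539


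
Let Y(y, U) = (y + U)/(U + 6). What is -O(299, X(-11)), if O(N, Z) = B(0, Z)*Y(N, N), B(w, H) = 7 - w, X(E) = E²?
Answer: -4186/305 ≈ -13.725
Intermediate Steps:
Y(y, U) = (U + y)/(6 + U)
O(N, Z) = 14*N/(6 + N) (O(N, Z) = (7 - 1*0)*((N + N)/(6 + N)) = (7 + 0)*((2*N)/(6 + N)) = 7*(2*N/(6 + N)) = 14*N/(6 + N))
-O(299, X(-11)) = -14*299/(6 + 299) = -14*299/305 = -1*4186/305 = -4186/305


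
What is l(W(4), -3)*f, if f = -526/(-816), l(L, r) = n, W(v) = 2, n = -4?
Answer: -263/102 ≈ -2.5784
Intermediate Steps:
l(L, r) = -4
f = 263/408 (f = -526*(-1/816) = 263/408 ≈ 0.64461)
l(W(4), -3)*f = -4*263/408 = -263/102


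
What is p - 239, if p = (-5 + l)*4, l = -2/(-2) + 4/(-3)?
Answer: -781/3 ≈ -260.33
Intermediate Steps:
l = -⅓ (l = -2*(-½) + 4*(-⅓) = 1 - 4/3 = -⅓ ≈ -0.33333)
p = -64/3 (p = (-5 - ⅓)*4 = -16/3*4 = -64/3 ≈ -21.333)
p - 239 = -64/3 - 239 = -781/3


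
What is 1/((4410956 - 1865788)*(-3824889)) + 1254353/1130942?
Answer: 196953350774512247/177575862960146832 ≈ 1.1091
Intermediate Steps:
1/((4410956 - 1865788)*(-3824889)) + 1254353/1130942 = -1/3824889/2545168 + 1254353*(1/1130942) = (1/2545168)*(-1/3824889) + 40463/36482 = -1/9734985086352 + 40463/36482 = 196953350774512247/177575862960146832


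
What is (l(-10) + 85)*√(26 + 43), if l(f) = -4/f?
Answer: 427*√69/5 ≈ 709.39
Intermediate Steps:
(l(-10) + 85)*√(26 + 43) = (-4/(-10) + 85)*√(26 + 43) = (-4*(-⅒) + 85)*√69 = (⅖ + 85)*√69 = 427*√69/5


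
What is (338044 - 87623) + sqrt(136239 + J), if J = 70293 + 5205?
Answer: 250421 + sqrt(211737) ≈ 2.5088e+5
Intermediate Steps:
J = 75498
(338044 - 87623) + sqrt(136239 + J) = (338044 - 87623) + sqrt(136239 + 75498) = 250421 + sqrt(211737)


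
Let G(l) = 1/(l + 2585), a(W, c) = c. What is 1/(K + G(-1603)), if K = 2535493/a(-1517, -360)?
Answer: -176760/1244926883 ≈ -0.00014198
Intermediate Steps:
G(l) = 1/(2585 + l)
K = -2535493/360 (K = 2535493/(-360) = 2535493*(-1/360) = -2535493/360 ≈ -7043.0)
1/(K + G(-1603)) = 1/(-2535493/360 + 1/(2585 - 1603)) = 1/(-2535493/360 + 1/982) = 1/(-1244926883/176760) = -176760/1244926883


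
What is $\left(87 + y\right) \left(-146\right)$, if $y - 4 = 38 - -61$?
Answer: $-27740$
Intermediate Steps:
$y = 103$ ($y = 4 + \left(38 - -61\right) = 4 + \left(38 + 61\right) = 4 + 99 = 103$)
$\left(87 + y\right) \left(-146\right) = \left(87 + 103\right) \left(-146\right) = 190 \left(-146\right) = -27740$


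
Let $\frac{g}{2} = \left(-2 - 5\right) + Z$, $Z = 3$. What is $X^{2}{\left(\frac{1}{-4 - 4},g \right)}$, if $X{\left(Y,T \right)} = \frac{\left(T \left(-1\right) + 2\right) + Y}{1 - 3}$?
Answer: $\frac{6241}{256} \approx 24.379$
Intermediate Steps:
$g = -8$ ($g = 2 \left(\left(-2 - 5\right) + 3\right) = 2 \left(-7 + 3\right) = 2 \left(-4\right) = -8$)
$X{\left(Y,T \right)} = -1 + \frac{T}{2} - \frac{Y}{2}$ ($X{\left(Y,T \right)} = \frac{\left(- T + 2\right) + Y}{-2} = \left(\left(2 - T\right) + Y\right) \left(- \frac{1}{2}\right) = \left(2 + Y - T\right) \left(- \frac{1}{2}\right) = -1 + \frac{T}{2} - \frac{Y}{2}$)
$X^{2}{\left(\frac{1}{-4 - 4},g \right)} = \left(-1 + \frac{1}{2} \left(-8\right) - \frac{1}{2 \left(-4 - 4\right)}\right)^{2} = \left(-1 - 4 - \frac{1}{2 \left(-8\right)}\right)^{2} = \left(-1 - 4 - - \frac{1}{16}\right)^{2} = \left(-1 - 4 + \frac{1}{16}\right)^{2} = \left(- \frac{79}{16}\right)^{2} = \frac{6241}{256}$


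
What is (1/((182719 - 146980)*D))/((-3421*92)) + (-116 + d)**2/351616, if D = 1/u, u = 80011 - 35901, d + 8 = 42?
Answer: 10479134387/548094447648 ≈ 0.019119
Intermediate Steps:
d = 34 (d = -8 + 42 = 34)
u = 44110
D = 1/44110 ≈ 2.2671e-5
(1/((182719 - 146980)*D))/((-3421*92)) + (-116 + d)**2/351616 = (1/((182719 - 146980)*(1/44110)))/((-3421*92)) + (-116 + 34)**2/351616 = (44110/35739)/(-314732) + (-82)**2*(1/351616) = ((1/35739)*44110)*(-1/314732) + 6724*(1/351616) = (4010/3249)*(-1/314732) + 41/2144 = -2005/511282134 + 41/2144 = 10479134387/548094447648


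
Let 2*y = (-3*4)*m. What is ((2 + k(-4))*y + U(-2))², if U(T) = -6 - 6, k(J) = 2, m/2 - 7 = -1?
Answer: 90000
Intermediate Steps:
m = 12 (m = 14 + 2*(-1) = 14 - 2 = 12)
U(T) = -12
y = -72 (y = (-3*4*12)/2 = (-12*12)/2 = (½)*(-144) = -72)
((2 + k(-4))*y + U(-2))² = ((2 + 2)*(-72) - 12)² = (4*(-72) - 12)² = (-288 - 12)² = (-300)² = 90000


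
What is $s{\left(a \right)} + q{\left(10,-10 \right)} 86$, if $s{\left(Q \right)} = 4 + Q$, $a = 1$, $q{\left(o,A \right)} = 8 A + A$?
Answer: $-7735$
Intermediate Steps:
$q{\left(o,A \right)} = 9 A$
$s{\left(a \right)} + q{\left(10,-10 \right)} 86 = \left(4 + 1\right) + 9 \left(-10\right) 86 = 5 - 7740 = -7735$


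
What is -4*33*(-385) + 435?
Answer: 51255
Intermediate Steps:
-4*33*(-385) + 435 = -132*(-385) + 435 = 50820 + 435 = 51255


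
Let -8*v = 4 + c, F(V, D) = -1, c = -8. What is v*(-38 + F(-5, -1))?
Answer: -39/2 ≈ -19.500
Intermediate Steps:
v = ½ (v = -(4 - 8)/8 = -⅛*(-4) = ½ ≈ 0.50000)
v*(-38 + F(-5, -1)) = (-38 - 1)/2 = (½)*(-39) = -39/2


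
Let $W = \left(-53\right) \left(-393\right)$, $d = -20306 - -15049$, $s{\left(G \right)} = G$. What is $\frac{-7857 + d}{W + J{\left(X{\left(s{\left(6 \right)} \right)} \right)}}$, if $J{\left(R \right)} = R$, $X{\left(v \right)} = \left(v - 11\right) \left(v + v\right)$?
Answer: $- \frac{13114}{20769} \approx -0.63142$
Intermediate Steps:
$d = -5257$ ($d = -20306 + 15049 = -5257$)
$X{\left(v \right)} = 2 v \left(-11 + v\right)$ ($X{\left(v \right)} = \left(-11 + v\right) 2 v = 2 v \left(-11 + v\right)$)
$W = 20829$
$\frac{-7857 + d}{W + J{\left(X{\left(s{\left(6 \right)} \right)} \right)}} = \frac{-7857 - 5257}{20829 + 2 \cdot 6 \left(-11 + 6\right)} = - \frac{13114}{20829 + 2 \cdot 6 \left(-5\right)} = - \frac{13114}{20829 - 60} = - \frac{13114}{20769}$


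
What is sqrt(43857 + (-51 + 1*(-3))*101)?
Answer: 3*sqrt(4267) ≈ 195.97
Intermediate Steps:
sqrt(43857 + (-51 + 1*(-3))*101) = sqrt(43857 + (-51 - 3)*101) = sqrt(43857 - 54*101) = sqrt(43857 - 5454) = sqrt(38403) = 3*sqrt(4267)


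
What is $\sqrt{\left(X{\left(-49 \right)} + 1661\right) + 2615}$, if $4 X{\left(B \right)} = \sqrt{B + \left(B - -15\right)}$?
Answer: $\frac{\sqrt{17104 + i \sqrt{83}}}{2} \approx 65.391 + 0.017415 i$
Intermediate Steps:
$X{\left(B \right)} = \frac{\sqrt{15 + 2 B}}{4}$ ($X{\left(B \right)} = \frac{\sqrt{B + \left(B - -15\right)}}{4} = \frac{\sqrt{B + \left(B + 15\right)}}{4} = \frac{\sqrt{B + \left(15 + B\right)}}{4} = \frac{\sqrt{15 + 2 B}}{4}$)
$\sqrt{\left(X{\left(-49 \right)} + 1661\right) + 2615} = \sqrt{\left(\frac{\sqrt{15 + 2 \left(-49\right)}}{4} + 1661\right) + 2615} = \sqrt{\left(\frac{\sqrt{15 - 98}}{4} + 1661\right) + 2615} = \sqrt{\left(\frac{\sqrt{-83}}{4} + 1661\right) + 2615} = \sqrt{\left(\frac{i \sqrt{83}}{4} + 1661\right) + 2615} = \sqrt{\left(1661 + \frac{i \sqrt{83}}{4}\right) + 2615} = \sqrt{4276 + \frac{i \sqrt{83}}{4}}$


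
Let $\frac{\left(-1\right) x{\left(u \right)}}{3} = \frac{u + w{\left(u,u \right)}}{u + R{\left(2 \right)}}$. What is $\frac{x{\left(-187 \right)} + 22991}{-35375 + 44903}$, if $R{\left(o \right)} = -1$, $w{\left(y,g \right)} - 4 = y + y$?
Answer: $\frac{4320637}{1791264} \approx 2.4121$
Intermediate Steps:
$w{\left(y,g \right)} = 4 + 2 y$ ($w{\left(y,g \right)} = 4 + \left(y + y\right) = 4 + 2 y$)
$x{\left(u \right)} = - \frac{3 \left(4 + 3 u\right)}{-1 + u}$ ($x{\left(u \right)} = - 3 \frac{u + \left(4 + 2 u\right)}{u - 1} = - 3 \frac{4 + 3 u}{-1 + u} = - \frac{3 \left(4 + 3 u\right)}{-1 + u}$)
$\frac{x{\left(-187 \right)} + 22991}{-35375 + 44903} = \frac{\frac{3 \left(-4 - -561\right)}{-1 - 187} + 22991}{-35375 + 44903} = \frac{\frac{3 \left(-4 + 561\right)}{-188} + 22991}{9528} = \left(3 \left(- \frac{1}{188}\right) 557 + 22991\right) \frac{1}{9528} = \left(- \frac{1671}{188} + 22991\right) \frac{1}{9528} = \frac{4320637}{188} \cdot \frac{1}{9528} = \frac{4320637}{1791264}$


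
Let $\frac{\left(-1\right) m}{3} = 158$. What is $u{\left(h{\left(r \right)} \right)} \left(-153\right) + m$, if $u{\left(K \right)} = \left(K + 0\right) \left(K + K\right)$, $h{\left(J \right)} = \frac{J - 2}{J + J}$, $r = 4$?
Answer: $- \frac{3945}{8} \approx -493.13$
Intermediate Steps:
$m = -474$ ($m = \left(-3\right) 158 = -474$)
$h{\left(J \right)} = \frac{-2 + J}{2 J}$
$u{\left(K \right)} = 2 K^{2}$ ($u{\left(K \right)} = K 2 K = 2 K^{2}$)
$u{\left(h{\left(r \right)} \right)} \left(-153\right) + m = 2 \left(\frac{-2 + 4}{2 \cdot 4}\right)^{2} \left(-153\right) - 474 = 2 \left(\frac{1}{2} \cdot \frac{1}{4} \cdot 2\right)^{2} \left(-153\right) - 474 = \frac{2}{16} \left(-153\right) - 474 = 2 \cdot \frac{1}{16} \left(-153\right) - 474 = \frac{1}{8} \left(-153\right) - 474 = - \frac{153}{8} - 474 = - \frac{3945}{8}$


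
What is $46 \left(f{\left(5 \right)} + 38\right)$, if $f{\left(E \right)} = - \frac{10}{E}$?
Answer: $1656$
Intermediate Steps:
$46 \left(f{\left(5 \right)} + 38\right) = 46 \left(- \frac{10}{5} + 38\right) = 46 \left(\left(-10\right) \frac{1}{5} + 38\right) = 46 \left(-2 + 38\right) = 46 \cdot 36 = 1656$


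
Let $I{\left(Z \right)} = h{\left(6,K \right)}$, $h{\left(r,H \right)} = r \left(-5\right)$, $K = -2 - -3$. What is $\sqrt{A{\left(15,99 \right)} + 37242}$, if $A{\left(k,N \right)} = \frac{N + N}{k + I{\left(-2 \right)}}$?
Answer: $\frac{4 \sqrt{58170}}{5} \approx 192.95$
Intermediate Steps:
$K = 1$ ($K = -2 + 3 = 1$)
$h{\left(r,H \right)} = - 5 r$
$I{\left(Z \right)} = -30$ ($I{\left(Z \right)} = \left(-5\right) 6 = -30$)
$A{\left(k,N \right)} = \frac{2 N}{-30 + k}$ ($A{\left(k,N \right)} = \frac{N + N}{k - 30} = \frac{2 N}{-30 + k}$)
$\sqrt{A{\left(15,99 \right)} + 37242} = \sqrt{2 \cdot 99 \frac{1}{-30 + 15} + 37242} = \sqrt{2 \cdot 99 \frac{1}{-15} + 37242} = \sqrt{2 \cdot 99 \left(- \frac{1}{15}\right) + 37242} = \sqrt{- \frac{66}{5} + 37242} = \sqrt{\frac{186144}{5}} = \frac{4 \sqrt{58170}}{5}$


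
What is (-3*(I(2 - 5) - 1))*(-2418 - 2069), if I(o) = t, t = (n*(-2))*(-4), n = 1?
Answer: 94227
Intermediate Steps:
t = 8 (t = (1*(-2))*(-4) = -2*(-4) = 8)
I(o) = 8
(-3*(I(2 - 5) - 1))*(-2418 - 2069) = (-3*(8 - 1))*(-2418 - 2069) = -3*7*(-4487) = -21*(-4487) = 94227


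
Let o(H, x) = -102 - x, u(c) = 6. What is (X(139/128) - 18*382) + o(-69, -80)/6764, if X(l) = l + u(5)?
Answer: -1486763415/216448 ≈ -6868.9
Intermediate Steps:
X(l) = 6 + l (X(l) = l + 6 = 6 + l)
(X(139/128) - 18*382) + o(-69, -80)/6764 = ((6 + 139/128) - 18*382) + (-102 - 1*(-80))/6764 = ((6 + 139*(1/128)) - 6876) + (-102 + 80)*(1/6764) = ((6 + 139/128) - 6876) - 22*1/6764 = (907/128 - 6876) - 11/3382 = -879221/128 - 11/3382 = -1486763415/216448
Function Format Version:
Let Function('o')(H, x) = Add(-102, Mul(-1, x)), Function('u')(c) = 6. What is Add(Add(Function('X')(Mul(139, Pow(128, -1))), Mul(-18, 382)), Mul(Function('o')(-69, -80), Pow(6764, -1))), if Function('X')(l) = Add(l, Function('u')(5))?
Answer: Rational(-1486763415, 216448) ≈ -6868.9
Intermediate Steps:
Function('X')(l) = Add(6, l) (Function('X')(l) = Add(l, 6) = Add(6, l))
Add(Add(Function('X')(Mul(139, Pow(128, -1))), Mul(-18, 382)), Mul(Function('o')(-69, -80), Pow(6764, -1))) = Add(Add(Add(6, Mul(139, Pow(128, -1))), Mul(-18, 382)), Mul(Add(-102, Mul(-1, -80)), Pow(6764, -1))) = Add(Add(Add(6, Mul(139, Rational(1, 128))), -6876), Mul(Add(-102, 80), Rational(1, 6764))) = Add(Add(Add(6, Rational(139, 128)), -6876), Mul(-22, Rational(1, 6764))) = Add(Add(Rational(907, 128), -6876), Rational(-11, 3382)) = Add(Rational(-879221, 128), Rational(-11, 3382)) = Rational(-1486763415, 216448)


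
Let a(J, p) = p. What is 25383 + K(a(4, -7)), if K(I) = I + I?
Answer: 25369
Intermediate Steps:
K(I) = 2*I
25383 + K(a(4, -7)) = 25383 + 2*(-7) = 25383 - 14 = 25369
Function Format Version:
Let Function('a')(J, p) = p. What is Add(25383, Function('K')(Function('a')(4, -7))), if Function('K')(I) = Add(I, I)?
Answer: 25369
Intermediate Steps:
Function('K')(I) = Mul(2, I)
Add(25383, Function('K')(Function('a')(4, -7))) = Add(25383, Mul(2, -7)) = Add(25383, -14) = 25369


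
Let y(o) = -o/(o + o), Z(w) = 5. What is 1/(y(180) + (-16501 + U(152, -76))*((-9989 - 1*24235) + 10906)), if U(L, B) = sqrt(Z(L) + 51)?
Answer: 1539081270/592192667120879449 + 186544*sqrt(14)/592192667120879449 ≈ 2.6001e-9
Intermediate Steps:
U(L, B) = 2*sqrt(14) (U(L, B) = sqrt(5 + 51) = sqrt(56) = 2*sqrt(14))
y(o) = -1/2 (y(o) = -o/(2*o) = -o*1/(2*o) = -1*1/2 = -1/2)
1/(y(180) + (-16501 + U(152, -76))*((-9989 - 1*24235) + 10906)) = 1/(-1/2 + (-16501 + 2*sqrt(14))*((-9989 - 1*24235) + 10906)) = 1/(-1/2 + (-16501 + 2*sqrt(14))*((-9989 - 24235) + 10906)) = 1/(-1/2 + (-16501 + 2*sqrt(14))*(-34224 + 10906)) = 1/(-1/2 + (-16501 + 2*sqrt(14))*(-23318)) = 1/(-1/2 + (384770318 - 46636*sqrt(14))) = 1/(769540635/2 - 46636*sqrt(14))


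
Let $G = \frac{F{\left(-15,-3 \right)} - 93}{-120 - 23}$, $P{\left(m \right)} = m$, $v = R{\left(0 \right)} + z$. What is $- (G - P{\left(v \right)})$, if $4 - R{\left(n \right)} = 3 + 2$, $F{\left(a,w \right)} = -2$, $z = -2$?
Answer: $- \frac{524}{143} \approx -3.6643$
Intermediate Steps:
$R{\left(n \right)} = -1$ ($R{\left(n \right)} = 4 - \left(3 + 2\right) = 4 - 5 = -1$)
$v = -3$ ($v = -1 - 2 = -3$)
$G = \frac{95}{143}$ ($G = \frac{-2 - 93}{-120 - 23} = - \frac{95}{-143} = \left(-95\right) \left(- \frac{1}{143}\right) = \frac{95}{143} \approx 0.66434$)
$- (G - P{\left(v \right)}) = - (\frac{95}{143} - -3) = - (\frac{95}{143} + 3) = \left(-1\right) \frac{524}{143} = - \frac{524}{143}$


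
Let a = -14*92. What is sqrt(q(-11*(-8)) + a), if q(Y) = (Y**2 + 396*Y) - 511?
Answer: 19*sqrt(113) ≈ 201.97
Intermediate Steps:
a = -1288 (a = -1*1288 = -1288)
q(Y) = -511 + Y**2 + 396*Y
sqrt(q(-11*(-8)) + a) = sqrt((-511 + (-11*(-8))**2 + 396*(-11*(-8))) - 1288) = sqrt((-511 + 88**2 + 396*88) - 1288) = sqrt((-511 + 7744 + 34848) - 1288) = sqrt(42081 - 1288) = sqrt(40793) = 19*sqrt(113)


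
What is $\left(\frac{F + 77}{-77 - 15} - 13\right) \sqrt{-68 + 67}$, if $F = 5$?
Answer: $- \frac{639 i}{46} \approx - 13.891 i$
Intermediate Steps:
$\left(\frac{F + 77}{-77 - 15} - 13\right) \sqrt{-68 + 67} = \left(\frac{5 + 77}{-77 - 15} - 13\right) \sqrt{-68 + 67} = \left(\frac{82}{-92} - 13\right) \sqrt{-1} = \left(82 \left(- \frac{1}{92}\right) - 13\right) i = \left(- \frac{41}{46} - 13\right) i = - \frac{639 i}{46}$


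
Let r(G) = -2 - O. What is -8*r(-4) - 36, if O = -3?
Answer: -44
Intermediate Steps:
r(G) = 1 (r(G) = -2 - 1*(-3) = -2 + 3 = 1)
-8*r(-4) - 36 = -8*1 - 36 = -8 - 36 = -44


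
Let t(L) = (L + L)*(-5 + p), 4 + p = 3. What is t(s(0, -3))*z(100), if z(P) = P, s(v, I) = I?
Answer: 3600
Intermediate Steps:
p = -1 (p = -4 + 3 = -1)
t(L) = -12*L (t(L) = (L + L)*(-5 - 1) = (2*L)*(-6) = -12*L)
t(s(0, -3))*z(100) = -12*(-3)*100 = 36*100 = 3600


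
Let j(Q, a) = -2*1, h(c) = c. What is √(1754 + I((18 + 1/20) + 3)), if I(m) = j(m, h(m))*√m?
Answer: √(43850 - 5*√2105)/5 ≈ 41.771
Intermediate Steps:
j(Q, a) = -2
I(m) = -2*√m
√(1754 + I((18 + 1/20) + 3)) = √(1754 - 2*√((18 + 1/20) + 3)) = √(1754 - 2*√(361/20 + 3)) = √(1754 - √2105/5)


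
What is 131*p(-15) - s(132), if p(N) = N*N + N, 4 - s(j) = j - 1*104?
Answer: 27534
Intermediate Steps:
s(j) = 108 - j (s(j) = 4 - (j - 1*104) = 4 - (j - 104) = 4 - (-104 + j) = 4 + (104 - j) = 108 - j)
p(N) = N + N² (p(N) = N² + N = N + N²)
131*p(-15) - s(132) = 131*(-15*(1 - 15)) - (108 - 1*132) = 131*(-15*(-14)) - (108 - 132) = 131*210 - 1*(-24) = 27510 + 24 = 27534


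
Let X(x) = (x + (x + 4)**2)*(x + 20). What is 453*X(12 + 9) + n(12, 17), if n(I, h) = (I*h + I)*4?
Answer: 11999022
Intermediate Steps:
X(x) = (20 + x)*(x + (4 + x)**2) (X(x) = (x + (4 + x)**2)*(20 + x) = (20 + x)*(x + (4 + x)**2))
n(I, h) = 4*I + 4*I*h (n(I, h) = (I + I*h)*4 = 4*I + 4*I*h)
453*X(12 + 9) + n(12, 17) = 453*(320 + (12 + 9)**3 + 29*(12 + 9)**2 + 196*(12 + 9)) + 4*12*(1 + 17) = 453*(320 + 21**3 + 29*21**2 + 196*21) + 4*12*18 = 453*(320 + 9261 + 29*441 + 4116) + 864 = 453*(320 + 9261 + 12789 + 4116) + 864 = 453*26486 + 864 = 11998158 + 864 = 11999022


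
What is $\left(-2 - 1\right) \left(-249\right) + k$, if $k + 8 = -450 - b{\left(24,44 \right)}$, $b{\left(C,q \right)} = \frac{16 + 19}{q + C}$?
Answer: $\frac{19617}{68} \approx 288.49$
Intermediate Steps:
$b{\left(C,q \right)} = \frac{35}{C + q}$
$k = - \frac{31179}{68}$ ($k = -8 - \left(450 + \frac{35}{24 + 44}\right) = -8 - \left(450 + \frac{35}{68}\right) = -8 - \left(450 + 35 \cdot \frac{1}{68}\right) = -8 - \frac{30635}{68} = - \frac{31179}{68} \approx -458.51$)
$\left(-2 - 1\right) \left(-249\right) + k = \left(-2 - 1\right) \left(-249\right) - \frac{31179}{68} = \left(-3\right) \left(-249\right) - \frac{31179}{68} = 747 - \frac{31179}{68} = \frac{19617}{68}$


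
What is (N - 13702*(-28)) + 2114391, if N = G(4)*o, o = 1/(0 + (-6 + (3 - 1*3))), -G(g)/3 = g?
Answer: 2498049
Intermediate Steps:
G(g) = -3*g
o = -⅙ (o = 1/(0 + (-6 + (3 - 3))) = 1/(0 + (-6 + 0)) = 1/(0 - 6) = 1/(-6) = -⅙ ≈ -0.16667)
N = 2 (N = -3*4*(-⅙) = -12*(-⅙) = 2)
(N - 13702*(-28)) + 2114391 = (2 - 13702*(-28)) + 2114391 = (2 - 1054*(-364)) + 2114391 = (2 + 383656) + 2114391 = 383658 + 2114391 = 2498049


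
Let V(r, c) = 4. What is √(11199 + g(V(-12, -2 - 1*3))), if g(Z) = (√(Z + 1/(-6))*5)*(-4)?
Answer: √(100791 - 30*√138)/3 ≈ 105.64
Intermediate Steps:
g(Z) = -20*√(-⅙ + Z) (g(Z) = (√(Z - ⅙)*5)*(-4) = (√(-⅙ + Z)*5)*(-4) = (5*√(-⅙ + Z))*(-4) = -20*√(-⅙ + Z))
√(11199 + g(V(-12, -2 - 1*3))) = √(11199 - 10*√(-6 + 36*4)/3) = √(11199 - 10*√(-6 + 144)/3) = √(11199 - 10*√138/3)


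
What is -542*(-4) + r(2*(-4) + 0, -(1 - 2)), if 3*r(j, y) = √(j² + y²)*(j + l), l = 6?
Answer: 2168 - 2*√65/3 ≈ 2162.6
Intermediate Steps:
r(j, y) = √(j² + y²)*(6 + j)/3 (r(j, y) = (√(j² + y²)*(j + 6))/3 = (√(j² + y²)*(6 + j))/3 = √(j² + y²)*(6 + j)/3)
-542*(-4) + r(2*(-4) + 0, -(1 - 2)) = -542*(-4) + √((2*(-4) + 0)² + (-(1 - 2))²)*(6 + (2*(-4) + 0))/3 = 2168 + √((-8 + 0)² + (-1*(-1))²)*(6 + (-8 + 0))/3 = 2168 + √((-8)² + 1²)*(6 - 8)/3 = 2168 + (⅓)*√(64 + 1)*(-2) = 2168 + (⅓)*√65*(-2) = 2168 - 2*√65/3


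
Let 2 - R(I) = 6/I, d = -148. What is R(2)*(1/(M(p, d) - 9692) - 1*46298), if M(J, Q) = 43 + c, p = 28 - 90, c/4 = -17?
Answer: 449877667/9717 ≈ 46298.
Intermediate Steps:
c = -68 (c = 4*(-17) = -68)
p = -62
R(I) = 2 - 6/I
M(J, Q) = -25 (M(J, Q) = 43 - 68 = -25)
R(2)*(1/(M(p, d) - 9692) - 1*46298) = (2 - 6/2)*(1/(-25 - 9692) - 1*46298) = (2 - 6*½)*(1/(-9717) - 46298) = (2 - 3)*(-1/9717 - 46298) = -1*(-449877667/9717) = 449877667/9717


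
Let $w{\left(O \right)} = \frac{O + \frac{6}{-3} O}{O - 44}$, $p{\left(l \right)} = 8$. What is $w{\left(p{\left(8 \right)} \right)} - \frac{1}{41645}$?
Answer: $\frac{83281}{374805} \approx 0.2222$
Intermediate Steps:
$w{\left(O \right)} = - \frac{O}{-44 + O}$ ($w{\left(O \right)} = \frac{O + 6 \left(- \frac{1}{3}\right) O}{-44 + O} = \frac{O - 2 O}{-44 + O} = \frac{\left(-1\right) O}{-44 + O} = - \frac{O}{-44 + O}$)
$w{\left(p{\left(8 \right)} \right)} - \frac{1}{41645} = \left(-1\right) 8 \frac{1}{-44 + 8} - \frac{1}{41645} = \left(-1\right) 8 \frac{1}{-36} - \frac{1}{41645} = \left(-1\right) 8 \left(- \frac{1}{36}\right) - \frac{1}{41645} = \frac{2}{9} - \frac{1}{41645} = \frac{83281}{374805}$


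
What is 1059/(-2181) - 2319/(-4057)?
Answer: 253792/2949439 ≈ 0.086048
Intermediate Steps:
1059/(-2181) - 2319/(-4057) = 1059*(-1/2181) - 2319*(-1/4057) = -353/727 + 2319/4057 = 253792/2949439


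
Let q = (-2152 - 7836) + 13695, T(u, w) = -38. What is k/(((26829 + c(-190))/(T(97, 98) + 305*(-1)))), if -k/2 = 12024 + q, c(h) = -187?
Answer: 770819/1903 ≈ 405.05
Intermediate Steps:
q = 3707 (q = -9988 + 13695 = 3707)
k = -31462 (k = -2*(12024 + 3707) = -2*15731 = -31462)
k/(((26829 + c(-190))/(T(97, 98) + 305*(-1)))) = -31462*(-38 + 305*(-1))/(26829 - 187) = -31462/(26642/(-38 - 305)) = -31462/(26642/(-343)) = -31462/(26642*(-1/343)) = -31462/(-3806/49) = -31462*(-49/3806) = 770819/1903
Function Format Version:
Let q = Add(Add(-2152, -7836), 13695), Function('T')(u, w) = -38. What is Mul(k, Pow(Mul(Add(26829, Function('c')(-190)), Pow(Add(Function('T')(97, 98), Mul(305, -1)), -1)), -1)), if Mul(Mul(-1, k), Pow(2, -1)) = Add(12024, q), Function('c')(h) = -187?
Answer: Rational(770819, 1903) ≈ 405.05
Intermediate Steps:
q = 3707 (q = Add(-9988, 13695) = 3707)
k = -31462 (k = Mul(-2, Add(12024, 3707)) = Mul(-2, 15731) = -31462)
Mul(k, Pow(Mul(Add(26829, Function('c')(-190)), Pow(Add(Function('T')(97, 98), Mul(305, -1)), -1)), -1)) = Mul(-31462, Pow(Mul(Add(26829, -187), Pow(Add(-38, Mul(305, -1)), -1)), -1)) = Mul(-31462, Pow(Mul(26642, Pow(Add(-38, -305), -1)), -1)) = Mul(-31462, Pow(Mul(26642, Pow(-343, -1)), -1)) = Mul(-31462, Pow(Mul(26642, Rational(-1, 343)), -1)) = Mul(-31462, Pow(Rational(-3806, 49), -1)) = Mul(-31462, Rational(-49, 3806)) = Rational(770819, 1903)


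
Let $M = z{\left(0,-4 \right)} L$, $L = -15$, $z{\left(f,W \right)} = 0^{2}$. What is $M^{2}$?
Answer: $0$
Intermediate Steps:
$z{\left(f,W \right)} = 0$
$M = 0$ ($M = 0 \left(-15\right) = 0$)
$M^{2} = 0^{2} = 0$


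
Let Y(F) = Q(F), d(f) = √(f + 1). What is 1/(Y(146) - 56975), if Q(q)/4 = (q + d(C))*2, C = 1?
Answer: -55807/3114421121 - 8*√2/3114421121 ≈ -1.7923e-5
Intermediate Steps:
d(f) = √(1 + f)
Q(q) = 8*q + 8*√2 (Q(q) = 4*((q + √(1 + 1))*2) = 4*((q + √2)*2) = 4*(2*q + 2*√2) = 8*q + 8*√2)
Y(F) = 8*F + 8*√2
1/(Y(146) - 56975) = 1/((8*146 + 8*√2) - 56975) = 1/((1168 + 8*√2) - 56975) = 1/(-55807 + 8*√2)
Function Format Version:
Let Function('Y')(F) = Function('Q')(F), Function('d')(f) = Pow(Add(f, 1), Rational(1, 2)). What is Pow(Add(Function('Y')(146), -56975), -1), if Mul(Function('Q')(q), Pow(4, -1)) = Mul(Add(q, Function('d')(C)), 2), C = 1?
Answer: Add(Rational(-55807, 3114421121), Mul(Rational(-8, 3114421121), Pow(2, Rational(1, 2)))) ≈ -1.7923e-5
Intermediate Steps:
Function('d')(f) = Pow(Add(1, f), Rational(1, 2))
Function('Q')(q) = Add(Mul(8, q), Mul(8, Pow(2, Rational(1, 2)))) (Function('Q')(q) = Mul(4, Mul(Add(q, Pow(Add(1, 1), Rational(1, 2))), 2)) = Mul(4, Mul(Add(q, Pow(2, Rational(1, 2))), 2)) = Mul(4, Add(Mul(2, q), Mul(2, Pow(2, Rational(1, 2))))) = Add(Mul(8, q), Mul(8, Pow(2, Rational(1, 2)))))
Function('Y')(F) = Add(Mul(8, F), Mul(8, Pow(2, Rational(1, 2))))
Pow(Add(Function('Y')(146), -56975), -1) = Pow(Add(Add(Mul(8, 146), Mul(8, Pow(2, Rational(1, 2)))), -56975), -1) = Pow(Add(Add(1168, Mul(8, Pow(2, Rational(1, 2)))), -56975), -1) = Pow(Add(-55807, Mul(8, Pow(2, Rational(1, 2)))), -1)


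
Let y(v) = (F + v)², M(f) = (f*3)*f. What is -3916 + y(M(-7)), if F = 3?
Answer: 18584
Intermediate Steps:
M(f) = 3*f² (M(f) = (3*f)*f = 3*f²)
y(v) = (3 + v)²
-3916 + y(M(-7)) = -3916 + (3 + 3*(-7)²)² = -3916 + (3 + 3*49)² = -3916 + (3 + 147)² = -3916 + 150² = -3916 + 22500 = 18584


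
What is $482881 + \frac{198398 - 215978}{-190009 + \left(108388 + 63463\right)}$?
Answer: $\frac{4384085389}{9079} \approx 4.8288 \cdot 10^{5}$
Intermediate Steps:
$482881 + \frac{198398 - 215978}{-190009 + \left(108388 + 63463\right)} = 482881 - \frac{17580}{-190009 + 171851} = 482881 - \frac{17580}{-18158} = 482881 - - \frac{8790}{9079} = 482881 + \frac{8790}{9079} = \frac{4384085389}{9079}$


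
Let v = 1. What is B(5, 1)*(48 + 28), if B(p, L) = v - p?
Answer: -304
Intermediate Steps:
B(p, L) = 1 - p
B(5, 1)*(48 + 28) = (1 - 1*5)*(48 + 28) = (1 - 5)*76 = -4*76 = -304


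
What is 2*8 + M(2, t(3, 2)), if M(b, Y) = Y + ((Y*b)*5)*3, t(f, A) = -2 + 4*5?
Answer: 574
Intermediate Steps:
t(f, A) = 18 (t(f, A) = -2 + 20 = 18)
M(b, Y) = Y + 15*Y*b (M(b, Y) = Y + (5*Y*b)*3 = Y + 15*Y*b)
2*8 + M(2, t(3, 2)) = 2*8 + 18*(1 + 15*2) = 16 + 18*(1 + 30) = 16 + 18*31 = 16 + 558 = 574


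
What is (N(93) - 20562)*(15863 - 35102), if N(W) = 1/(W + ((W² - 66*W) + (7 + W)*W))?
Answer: 1569710311411/3968 ≈ 3.9559e+8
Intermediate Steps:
N(W) = 1/(W² - 65*W + W*(7 + W)) (N(W) = 1/(W + ((W² - 66*W) + W*(7 + W))) = 1/(W + (W² - 66*W + W*(7 + W))) = 1/(W² - 65*W + W*(7 + W)))
(N(93) - 20562)*(15863 - 35102) = ((½)/(93*(-29 + 93)) - 20562)*(15863 - 35102) = ((½)*(1/93)/64 - 20562)*(-19239) = ((½)*(1/93)*(1/64) - 20562)*(-19239) = (1/11904 - 20562)*(-19239) = -244770047/11904*(-19239) = 1569710311411/3968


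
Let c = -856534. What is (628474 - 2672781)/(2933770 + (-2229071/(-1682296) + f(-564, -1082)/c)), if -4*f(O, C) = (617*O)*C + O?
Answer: -210409381258677832/301968409164894903 ≈ -0.69679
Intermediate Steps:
f(O, C) = -O/4 - 617*C*O/4 (f(O, C) = -((617*O)*C + O)/4 = -(617*C*O + O)/4 = -(O + 617*C*O)/4 = -O/4 - 617*C*O/4)
(628474 - 2672781)/(2933770 + (-2229071/(-1682296) + f(-564, -1082)/c)) = (628474 - 2672781)/(2933770 + (-2229071/(-1682296) - ¼*(-564)*(1 + 617*(-1082))/(-856534))) = -2044307/(2933770 + (-2229071*(-1/1682296) - ¼*(-564)*(1 - 667594)*(-1/856534))) = -2044307/(2933770 + (2229071/1682296 - ¼*(-564)*(-667593)*(-1/856534))) = -2044307/(2933770 + (2229071/1682296 - 94130613*(-1/856534))) = -2044307/(2933770 + (2229071/1682296 + 94130613/856534)) = -2044307/(2933770 + 11447487773383/102924551576) = -2044307/301968409164894903/102924551576 = -2044307*102924551576/301968409164894903 = -210409381258677832/301968409164894903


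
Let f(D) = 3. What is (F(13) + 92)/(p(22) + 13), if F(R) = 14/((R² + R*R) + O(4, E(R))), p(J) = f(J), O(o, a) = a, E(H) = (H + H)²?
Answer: 46651/8112 ≈ 5.7509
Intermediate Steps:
E(H) = 4*H² (E(H) = (2*H)² = 4*H²)
p(J) = 3
F(R) = 7/(3*R²) (F(R) = 14/((R² + R*R) + 4*R²) = 14/((R² + R²) + 4*R²) = 14/(2*R² + 4*R²) = 14/((6*R²)) = 14*(1/(6*R²)) = 7/(3*R²))
(F(13) + 92)/(p(22) + 13) = ((7/3)/13² + 92)/(3 + 13) = ((7/3)*(1/169) + 92)/16 = (7/507 + 92)*(1/16) = (46651/507)*(1/16) = 46651/8112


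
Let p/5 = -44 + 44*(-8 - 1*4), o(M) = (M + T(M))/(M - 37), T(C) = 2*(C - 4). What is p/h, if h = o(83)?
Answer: -131560/241 ≈ -545.89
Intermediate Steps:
T(C) = -8 + 2*C (T(C) = 2*(-4 + C) = -8 + 2*C)
o(M) = (-8 + 3*M)/(-37 + M) (o(M) = (M + (-8 + 2*M))/(M - 37) = (-8 + 3*M)/(-37 + M))
p = -2860 (p = 5*(-44 + 44*(-8 - 1*4)) = 5*(-44 + 44*(-8 - 4)) = 5*(-44 + 44*(-12)) = 5*(-44 - 528) = 5*(-572) = -2860)
h = 241/46 (h = (-8 + 3*83)/(-37 + 83) = (-8 + 249)/46 = (1/46)*241 = 241/46 ≈ 5.2391)
p/h = -2860/241/46 = -2860*46/241 = -131560/241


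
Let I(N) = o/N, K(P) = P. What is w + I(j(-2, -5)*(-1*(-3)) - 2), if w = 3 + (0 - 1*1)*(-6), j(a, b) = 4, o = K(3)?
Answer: 93/10 ≈ 9.3000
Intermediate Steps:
o = 3
w = 9 (w = 3 + (0 - 1)*(-6) = 3 - 1*(-6) = 3 + 6 = 9)
I(N) = 3/N
w + I(j(-2, -5)*(-1*(-3)) - 2) = 9 + 3/(4*(-1*(-3)) - 2) = 9 + 3/(4*3 - 2) = 9 + 3/(12 - 2) = 9 + 3/10 = 93/10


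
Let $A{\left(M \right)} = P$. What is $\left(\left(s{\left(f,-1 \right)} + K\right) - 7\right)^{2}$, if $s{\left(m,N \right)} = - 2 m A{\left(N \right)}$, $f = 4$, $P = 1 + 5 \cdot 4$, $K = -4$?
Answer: $32041$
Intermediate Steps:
$P = 21$ ($P = 1 + 20 = 21$)
$A{\left(M \right)} = 21$
$s{\left(m,N \right)} = - 42 m$ ($s{\left(m,N \right)} = - 2 m 21 = - 42 m$)
$\left(\left(s{\left(f,-1 \right)} + K\right) - 7\right)^{2} = \left(\left(\left(-42\right) 4 - 4\right) - 7\right)^{2} = \left(\left(-168 - 4\right) - 7\right)^{2} = \left(-172 - 7\right)^{2} = \left(-179\right)^{2} = 32041$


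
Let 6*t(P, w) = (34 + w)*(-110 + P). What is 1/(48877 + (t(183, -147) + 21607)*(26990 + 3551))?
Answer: 6/3707756875 ≈ 1.6182e-9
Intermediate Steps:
t(P, w) = (-110 + P)*(34 + w)/6 (t(P, w) = ((34 + w)*(-110 + P))/6 = ((-110 + P)*(34 + w))/6 = (-110 + P)*(34 + w)/6)
1/(48877 + (t(183, -147) + 21607)*(26990 + 3551)) = 1/(48877 + ((-1870/3 - 55/3*(-147) + (17/3)*183 + (⅙)*183*(-147)) + 21607)*(26990 + 3551)) = 1/(48877 + ((-1870/3 + 2695 + 1037 - 8967/2) + 21607)*30541) = 1/(48877 + (-8249/6 + 21607)*30541) = 1/(48877 + (121393/6)*30541) = 1/(48877 + 3707463613/6) = 1/(3707756875/6) = 6/3707756875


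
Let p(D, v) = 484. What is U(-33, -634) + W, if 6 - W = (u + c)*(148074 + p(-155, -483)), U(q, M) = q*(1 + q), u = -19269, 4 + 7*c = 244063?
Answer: -16218960774/7 ≈ -2.3170e+9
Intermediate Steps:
c = 244059/7 (c = -4/7 + (1/7)*244063 = -4/7 + 244063/7 = 244059/7 ≈ 34866.)
W = -16218968166/7 (W = 6 - (-19269 + 244059/7)*(148074 + 484) = 6 - 109176*148558/7 = 6 - 1*16218968208/7 = 6 - 16218968208/7 = -16218968166/7 ≈ -2.3170e+9)
U(-33, -634) + W = -33*(1 - 33) - 16218968166/7 = -33*(-32) - 16218968166/7 = 1056 - 16218968166/7 = -16218960774/7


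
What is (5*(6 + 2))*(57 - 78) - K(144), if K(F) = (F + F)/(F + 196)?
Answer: -71472/85 ≈ -840.85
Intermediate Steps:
K(F) = 2*F/(196 + F) (K(F) = (2*F)/(196 + F) = 2*F/(196 + F))
(5*(6 + 2))*(57 - 78) - K(144) = (5*(6 + 2))*(57 - 78) - 2*144/(196 + 144) = (5*8)*(-21) - 2*144/340 = 40*(-21) - 2*144/340 = -840 - 1*72/85 = -840 - 72/85 = -71472/85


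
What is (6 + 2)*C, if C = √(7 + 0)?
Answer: 8*√7 ≈ 21.166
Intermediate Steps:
C = √7 ≈ 2.6458
(6 + 2)*C = (6 + 2)*√7 = 8*√7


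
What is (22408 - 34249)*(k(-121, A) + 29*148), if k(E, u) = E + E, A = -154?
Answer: -47956050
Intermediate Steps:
k(E, u) = 2*E
(22408 - 34249)*(k(-121, A) + 29*148) = (22408 - 34249)*(2*(-121) + 29*148) = -11841*(-242 + 4292) = -11841*4050 = -47956050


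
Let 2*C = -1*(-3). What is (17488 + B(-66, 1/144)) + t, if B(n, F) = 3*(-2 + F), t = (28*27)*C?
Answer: 893569/48 ≈ 18616.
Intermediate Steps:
C = 3/2 (C = (-1*(-3))/2 = (½)*3 = 3/2 ≈ 1.5000)
t = 1134 (t = (28*27)*(3/2) = 756*(3/2) = 1134)
B(n, F) = -6 + 3*F
(17488 + B(-66, 1/144)) + t = (17488 + (-6 + 3/144)) + 1134 = (17488 + (-6 + 3*(1/144))) + 1134 = (17488 + (-6 + 1/48)) + 1134 = (17488 - 287/48) + 1134 = 839137/48 + 1134 = 893569/48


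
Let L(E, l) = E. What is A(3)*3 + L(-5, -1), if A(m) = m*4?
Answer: 31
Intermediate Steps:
A(m) = 4*m
A(3)*3 + L(-5, -1) = (4*3)*3 - 5 = 12*3 - 5 = 36 - 5 = 31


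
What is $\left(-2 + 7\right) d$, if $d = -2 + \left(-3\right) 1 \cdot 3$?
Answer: $-55$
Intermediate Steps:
$d = -11$ ($d = -2 - 9 = -11$)
$\left(-2 + 7\right) d = \left(-2 + 7\right) \left(-11\right) = 5 \left(-11\right) = -55$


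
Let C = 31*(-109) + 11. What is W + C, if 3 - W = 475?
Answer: -3840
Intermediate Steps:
W = -472 (W = 3 - 1*475 = 3 - 475 = -472)
C = -3368 (C = -3379 + 11 = -3368)
W + C = -472 - 3368 = -3840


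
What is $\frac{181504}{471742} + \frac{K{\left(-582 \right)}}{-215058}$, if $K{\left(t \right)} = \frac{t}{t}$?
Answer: $\frac{19516707745}{50725945518} \approx 0.38475$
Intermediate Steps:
$K{\left(t \right)} = 1$
$\frac{181504}{471742} + \frac{K{\left(-582 \right)}}{-215058} = \frac{181504}{471742} + 1 \frac{1}{-215058} = 181504 \cdot \frac{1}{471742} + 1 \left(- \frac{1}{215058}\right) = \frac{90752}{235871} - \frac{1}{215058} = \frac{19516707745}{50725945518}$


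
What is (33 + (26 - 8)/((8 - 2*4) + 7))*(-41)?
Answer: -10209/7 ≈ -1458.4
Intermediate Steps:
(33 + (26 - 8)/((8 - 2*4) + 7))*(-41) = (33 + 18/((8 - 1*8) + 7))*(-41) = (33 + 18/((8 - 8) + 7))*(-41) = (33 + 18/(0 + 7))*(-41) = (33 + 18/7)*(-41) = (249/7)*(-41) = -10209/7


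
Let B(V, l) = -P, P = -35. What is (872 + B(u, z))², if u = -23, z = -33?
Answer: 822649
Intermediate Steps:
B(V, l) = 35 (B(V, l) = -1*(-35) = 35)
(872 + B(u, z))² = (872 + 35)² = 907² = 822649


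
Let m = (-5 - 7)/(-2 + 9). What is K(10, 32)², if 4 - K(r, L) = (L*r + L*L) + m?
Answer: 87759424/49 ≈ 1.7910e+6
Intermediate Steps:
m = -12/7 ≈ -1.7143
K(r, L) = 40/7 - L² - L*r (K(r, L) = 4 - ((L*r + L*L) - 12/7) = 4 - ((L*r + L²) - 12/7) = 4 - ((L² + L*r) - 12/7) = 4 - (-12/7 + L² + L*r) = 4 + (12/7 - L² - L*r) = 40/7 - L² - L*r)
K(10, 32)² = (40/7 - 1*32² - 1*32*10)² = (40/7 - 1*1024 - 320)² = (40/7 - 1024 - 320)² = (-9368/7)² = 87759424/49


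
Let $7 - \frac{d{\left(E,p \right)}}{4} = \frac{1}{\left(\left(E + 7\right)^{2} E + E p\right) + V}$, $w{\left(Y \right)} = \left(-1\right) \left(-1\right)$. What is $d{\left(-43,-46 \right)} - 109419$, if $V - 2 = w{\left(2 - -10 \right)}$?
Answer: $- \frac{5879438073}{53747} \approx -1.0939 \cdot 10^{5}$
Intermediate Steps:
$w{\left(Y \right)} = 1$
$V = 3$ ($V = 2 + 1 = 3$)
$d{\left(E,p \right)} = 28 - \frac{4}{3 + E p + E \left(7 + E\right)^{2}}$ ($d{\left(E,p \right)} = 28 - \frac{4}{\left(\left(E + 7\right)^{2} E + E p\right) + 3} = 28 - \frac{4}{\left(\left(7 + E\right)^{2} E + E p\right) + 3} = 28 - \frac{4}{\left(E \left(7 + E\right)^{2} + E p\right) + 3} = 28 - \frac{4}{\left(E p + E \left(7 + E\right)^{2}\right) + 3} = 28 - \frac{4}{3 + E p + E \left(7 + E\right)^{2}}$)
$d{\left(-43,-46 \right)} - 109419 = \frac{4 \left(20 + 7 \left(-43\right) \left(-46\right) + 7 \left(-43\right) \left(7 - 43\right)^{2}\right)}{3 - -1978 - 43 \left(7 - 43\right)^{2}} - 109419 = \frac{4 \left(20 + 13846 + 7 \left(-43\right) \left(-36\right)^{2}\right)}{3 + 1978 - 43 \left(-36\right)^{2}} - 109419 = \frac{4 \left(20 + 13846 + 7 \left(-43\right) 1296\right)}{3 + 1978 - 55728} - 109419 = \frac{4 \left(20 + 13846 - 390096\right)}{3 + 1978 - 55728} - 109419 = 4 \frac{1}{-53747} \left(-376230\right) - 109419 = 4 \left(- \frac{1}{53747}\right) \left(-376230\right) - 109419 = \frac{1504920}{53747} - 109419 = - \frac{5879438073}{53747}$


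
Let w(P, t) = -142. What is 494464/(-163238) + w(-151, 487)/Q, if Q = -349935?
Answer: -86503540022/28561344765 ≈ -3.0287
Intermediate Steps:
494464/(-163238) + w(-151, 487)/Q = 494464/(-163238) - 142/(-349935) = 494464*(-1/163238) - 142*(-1/349935) = -247232/81619 + 142/349935 = -86503540022/28561344765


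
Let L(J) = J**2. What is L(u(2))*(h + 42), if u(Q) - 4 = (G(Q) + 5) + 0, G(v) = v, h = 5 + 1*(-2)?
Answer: 5445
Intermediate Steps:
h = 3 (h = 5 - 2 = 3)
u(Q) = 9 + Q (u(Q) = 4 + ((Q + 5) + 0) = 4 + ((5 + Q) + 0) = 4 + (5 + Q) = 9 + Q)
L(u(2))*(h + 42) = (9 + 2)**2*(3 + 42) = 11**2*45 = 121*45 = 5445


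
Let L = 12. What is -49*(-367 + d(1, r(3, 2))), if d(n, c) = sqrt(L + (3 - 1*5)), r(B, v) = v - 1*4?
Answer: 17983 - 49*sqrt(10) ≈ 17828.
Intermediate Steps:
r(B, v) = -4 + v (r(B, v) = v - 4 = -4 + v)
d(n, c) = sqrt(10) (d(n, c) = sqrt(12 + (3 - 1*5)) = sqrt(12 + (3 - 5)) = sqrt(12 - 2) = sqrt(10))
-49*(-367 + d(1, r(3, 2))) = -49*(-367 + sqrt(10)) = 17983 - 49*sqrt(10)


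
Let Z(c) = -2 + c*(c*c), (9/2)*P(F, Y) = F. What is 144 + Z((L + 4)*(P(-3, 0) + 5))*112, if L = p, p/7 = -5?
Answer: -7330494784/27 ≈ -2.7150e+8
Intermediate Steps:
P(F, Y) = 2*F/9
p = -35 (p = 7*(-5) = -35)
L = -35
Z(c) = -2 + c³ (Z(c) = -2 + c*c² = -2 + c³)
144 + Z((L + 4)*(P(-3, 0) + 5))*112 = 144 + (-2 + ((-35 + 4)*((2/9)*(-3) + 5))³)*112 = 144 + (-2 + (-31*(-⅔ + 5))³)*112 = 144 + (-2 + (-31*13/3)³)*112 = 144 + (-2 + (-403/3)³)*112 = 144 + (-2 - 65450827/27)*112 = 144 - 65450881/27*112 = 144 - 7330498672/27 = -7330494784/27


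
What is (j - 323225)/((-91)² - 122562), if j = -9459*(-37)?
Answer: -26758/114281 ≈ -0.23414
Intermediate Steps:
j = 349983
(j - 323225)/((-91)² - 122562) = (349983 - 323225)/((-91)² - 122562) = 26758/(8281 - 122562) = 26758/(-114281) = 26758*(-1/114281) = -26758/114281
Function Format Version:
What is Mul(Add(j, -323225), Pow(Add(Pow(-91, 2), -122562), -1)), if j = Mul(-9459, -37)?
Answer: Rational(-26758, 114281) ≈ -0.23414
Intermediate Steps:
j = 349983
Mul(Add(j, -323225), Pow(Add(Pow(-91, 2), -122562), -1)) = Mul(Add(349983, -323225), Pow(Add(Pow(-91, 2), -122562), -1)) = Mul(26758, Pow(Add(8281, -122562), -1)) = Mul(26758, Pow(-114281, -1)) = Mul(26758, Rational(-1, 114281)) = Rational(-26758, 114281)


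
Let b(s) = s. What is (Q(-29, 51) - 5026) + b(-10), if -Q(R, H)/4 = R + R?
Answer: -4804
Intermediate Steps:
Q(R, H) = -8*R (Q(R, H) = -4*(R + R) = -8*R)
(Q(-29, 51) - 5026) + b(-10) = (-8*(-29) - 5026) - 10 = (232 - 5026) - 10 = -4794 - 10 = -4804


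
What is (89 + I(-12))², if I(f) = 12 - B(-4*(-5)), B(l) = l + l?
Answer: 3721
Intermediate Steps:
B(l) = 2*l
I(f) = -28 (I(f) = 12 - 2*(-4*(-5)) = 12 - 2*20 = 12 - 1*40 = 12 - 40 = -28)
(89 + I(-12))² = (89 - 28)² = 61² = 3721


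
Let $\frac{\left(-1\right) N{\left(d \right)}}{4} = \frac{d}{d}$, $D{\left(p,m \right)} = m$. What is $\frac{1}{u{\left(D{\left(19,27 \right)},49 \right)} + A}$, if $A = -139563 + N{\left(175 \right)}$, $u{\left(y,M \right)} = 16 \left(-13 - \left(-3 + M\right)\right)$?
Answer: $- \frac{1}{140511} \approx -7.1169 \cdot 10^{-6}$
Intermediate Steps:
$N{\left(d \right)} = -4$ ($N{\left(d \right)} = - 4 \frac{d}{d} = \left(-4\right) 1 = -4$)
$u{\left(y,M \right)} = -160 - 16 M$ ($u{\left(y,M \right)} = 16 \left(-10 - M\right) = -160 - 16 M$)
$A = -139567$ ($A = -139563 - 4 = -139567$)
$\frac{1}{u{\left(D{\left(19,27 \right)},49 \right)} + A} = \frac{1}{\left(-160 - 784\right) - 139567} = \frac{1}{-944 - 139567} = \frac{1}{-140511} = - \frac{1}{140511}$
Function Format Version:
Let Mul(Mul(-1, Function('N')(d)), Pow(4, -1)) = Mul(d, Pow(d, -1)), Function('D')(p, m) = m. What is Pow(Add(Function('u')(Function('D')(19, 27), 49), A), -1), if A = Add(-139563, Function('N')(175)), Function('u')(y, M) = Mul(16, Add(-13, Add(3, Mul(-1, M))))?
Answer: Rational(-1, 140511) ≈ -7.1169e-6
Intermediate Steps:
Function('N')(d) = -4 (Function('N')(d) = Mul(-4, Mul(d, Pow(d, -1))) = Mul(-4, 1) = -4)
Function('u')(y, M) = Add(-160, Mul(-16, M)) (Function('u')(y, M) = Mul(16, Add(-10, Mul(-1, M))) = Add(-160, Mul(-16, M)))
A = -139567 (A = Add(-139563, -4) = -139567)
Pow(Add(Function('u')(Function('D')(19, 27), 49), A), -1) = Pow(Add(Add(-160, Mul(-16, 49)), -139567), -1) = Pow(Add(Add(-160, -784), -139567), -1) = Pow(Add(-944, -139567), -1) = Pow(-140511, -1) = Rational(-1, 140511)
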